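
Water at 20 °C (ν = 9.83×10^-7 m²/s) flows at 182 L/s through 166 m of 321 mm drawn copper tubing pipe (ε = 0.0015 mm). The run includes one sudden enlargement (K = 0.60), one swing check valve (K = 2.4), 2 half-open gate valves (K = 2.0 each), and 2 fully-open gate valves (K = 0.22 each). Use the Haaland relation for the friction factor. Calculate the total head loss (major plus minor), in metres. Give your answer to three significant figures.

H_L ≈ 3.55 m

V = 4Q/(πD²) = 2.249 m/s; V²/2g = 0.2578 m
Re = 7.34×10^5, ε/D = 4.67×10^-6 → f = 0.01228 (Haaland)
Major: h_f = f(L/D)·V²/2g = 0.01228·517.1·0.2578 = 1.636 m
Minor: ΣK = 7.44; h_m = ΣK·V²/2g = 1.918 m
Total H_L = 1.636 + 1.918 = 3.554 m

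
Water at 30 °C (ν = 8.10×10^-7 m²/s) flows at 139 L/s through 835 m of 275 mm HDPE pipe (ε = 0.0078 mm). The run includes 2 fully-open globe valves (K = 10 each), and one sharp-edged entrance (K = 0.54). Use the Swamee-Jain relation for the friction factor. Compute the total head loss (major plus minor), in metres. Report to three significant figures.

V = 4Q/(πD²) = 2.340 m/s; V²/2g = 0.2791 m
Re = 7.95×10^5, ε/D = 2.84×10^-5 → f = 0.01264 (Swamee-Jain)
Major: h_f = f(L/D)·V²/2g = 0.01264·3036·0.2791 = 10.72 m
Minor: ΣK = 20.5; h_m = ΣK·V²/2g = 5.734 m
Total H_L = 10.72 + 5.734 = 16.45 m

H_L ≈ 16.5 m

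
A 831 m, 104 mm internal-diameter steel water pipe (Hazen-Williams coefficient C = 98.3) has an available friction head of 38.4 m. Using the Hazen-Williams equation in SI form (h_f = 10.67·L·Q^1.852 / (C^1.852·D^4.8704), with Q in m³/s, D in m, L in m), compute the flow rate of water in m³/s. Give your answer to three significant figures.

Rearranging: Q = [h_f·C^1.852·D^4.8704 / (10.67·L)]^(1/1.852)
Q = [38.4·98.3^1.852·0.104^4.8704 / (10.67·831)]^0.540 = 0.01353 m³/s

Q ≈ 0.0135 m³/s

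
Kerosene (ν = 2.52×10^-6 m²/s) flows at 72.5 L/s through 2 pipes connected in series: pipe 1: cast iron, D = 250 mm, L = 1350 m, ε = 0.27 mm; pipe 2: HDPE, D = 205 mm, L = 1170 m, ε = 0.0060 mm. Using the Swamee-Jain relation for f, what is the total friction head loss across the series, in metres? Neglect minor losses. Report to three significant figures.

Pipe 1: V = 1.477 m/s, Re = 1.47×10^5, ε/D = 0.00108, f = 0.02193, h_1 = f(L/D)V²/2g = 13.17 m
Pipe 2: V = 2.197 m/s, Re = 1.79×10^5, ε/D = 2.93×10^-5, f = 0.01613, h_2 = f(L/D)V²/2g = 22.64 m
Series → Q common, losses add: H = Σh = 35.80 m

H ≈ 35.8 m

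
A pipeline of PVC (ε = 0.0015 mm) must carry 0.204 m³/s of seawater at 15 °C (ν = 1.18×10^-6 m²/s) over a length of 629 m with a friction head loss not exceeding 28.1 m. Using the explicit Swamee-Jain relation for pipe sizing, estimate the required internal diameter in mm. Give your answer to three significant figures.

D ≈ 250 mm

Swamee-Jain (Type III): D = 0.66·[ε^1.25·(LQ²/(gh_f))^4.75 + ν·Q^9.4·(L/(gh_f))^5.2]^0.04
LQ²/(gh_f) = 0.09496; L/(gh_f) = 2.282
Term 1 = ε^1.25·(…)^4.75 = 7.30×10^-13; Term 2 = ν·Q^9.4·(…)^5.2 = 2.79×10^-11
D = 0.66·(7.30×10^-13 + 2.79×10^-11)^0.04 = 0.2499 m = 250 mm
Check: V = 4.16 m/s, Re = 8.81×10^5, f = 0.01200, h_f = 26.6 m ≈ 28.1 m ✓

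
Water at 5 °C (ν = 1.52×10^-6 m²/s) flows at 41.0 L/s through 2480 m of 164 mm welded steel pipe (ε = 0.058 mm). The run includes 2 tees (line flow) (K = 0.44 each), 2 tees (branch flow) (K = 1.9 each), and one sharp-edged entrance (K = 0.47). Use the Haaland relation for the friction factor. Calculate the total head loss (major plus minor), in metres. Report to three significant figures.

V = 4Q/(πD²) = 1.941 m/s; V²/2g = 0.1920 m
Re = 2.09×10^5, ε/D = 3.54×10^-4 → f = 0.01774 (Haaland)
Major: h_f = f(L/D)·V²/2g = 0.01774·15122·0.1920 = 51.52 m
Minor: ΣK = 5.15; h_m = ΣK·V²/2g = 0.9888 m
Total H_L = 51.52 + 0.9888 = 52.50 m

H_L ≈ 52.5 m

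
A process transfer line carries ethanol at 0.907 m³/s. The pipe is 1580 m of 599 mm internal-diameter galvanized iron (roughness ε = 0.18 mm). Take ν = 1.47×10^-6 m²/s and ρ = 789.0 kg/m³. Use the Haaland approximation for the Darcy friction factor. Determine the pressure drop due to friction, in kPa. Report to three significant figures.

V = 4Q/(πD²) = 4·0.907/(π·0.599²) = 3.219 m/s
Re = VD/ν = 3.219·0.599/1.47×10^-6 = 1.31×10^6 → turbulent
ε/D = 0.18/599 = 3.01×10^-4
Haaland: f = 0.01546
h_f = f(L/D)V²/(2g) = 0.01546·(1580/0.599)·3.219²/(2·9.81) = 21.54 m
Δp = ρg·h_f = 789.0·9.81·21.54 = 166.7 kPa

Δp ≈ 167 kPa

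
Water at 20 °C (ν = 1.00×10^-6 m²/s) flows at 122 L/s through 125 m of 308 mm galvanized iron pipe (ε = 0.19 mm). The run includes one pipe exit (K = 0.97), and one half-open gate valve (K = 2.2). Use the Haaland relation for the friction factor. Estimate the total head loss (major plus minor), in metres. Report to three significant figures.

V = 4Q/(πD²) = 1.637 m/s; V²/2g = 0.1367 m
Re = 5.04×10^5, ε/D = 6.17×10^-4 → f = 0.01828 (Haaland)
Major: h_f = f(L/D)·V²/2g = 0.01828·405.8·0.1367 = 1.014 m
Minor: ΣK = 3.17; h_m = ΣK·V²/2g = 0.4332 m
Total H_L = 1.014 + 0.4332 = 1.447 m

H_L ≈ 1.45 m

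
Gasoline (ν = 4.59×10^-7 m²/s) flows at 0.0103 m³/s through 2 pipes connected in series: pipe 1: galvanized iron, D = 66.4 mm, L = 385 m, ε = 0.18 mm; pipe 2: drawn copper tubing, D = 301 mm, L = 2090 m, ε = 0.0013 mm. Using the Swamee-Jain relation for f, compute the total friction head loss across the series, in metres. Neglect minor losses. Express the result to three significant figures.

Pipe 1: V = 2.974 m/s, Re = 4.30×10^5, ε/D = 0.00271, f = 0.02590, h_1 = f(L/D)V²/2g = 67.71 m
Pipe 2: V = 0.1447 m/s, Re = 9.49×10^4, ε/D = 4.32×10^-6, f = 0.01808, h_2 = f(L/D)V²/2g = 0.1341 m
Series → Q common, losses add: H = Σh = 67.84 m

H ≈ 67.8 m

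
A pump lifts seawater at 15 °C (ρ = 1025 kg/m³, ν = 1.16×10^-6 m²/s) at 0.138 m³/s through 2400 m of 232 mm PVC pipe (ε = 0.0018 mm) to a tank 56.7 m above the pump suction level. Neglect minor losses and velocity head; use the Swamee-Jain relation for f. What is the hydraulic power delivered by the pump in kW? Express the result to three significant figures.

V = 4Q/(πD²) = 3.264 m/s; Re = 6.53×10^5; ε/D = 7.76×10^-6; f = 0.01264
h_f = f(L/D)V²/2g = 71.00 m
Total head H = z + h_f = 56.7 + 71.00 = 127.7 m
P_hyd = ρgQH = 1025·9.81·0.138·127.7 = 177.2 kW

P_hyd ≈ 177 kW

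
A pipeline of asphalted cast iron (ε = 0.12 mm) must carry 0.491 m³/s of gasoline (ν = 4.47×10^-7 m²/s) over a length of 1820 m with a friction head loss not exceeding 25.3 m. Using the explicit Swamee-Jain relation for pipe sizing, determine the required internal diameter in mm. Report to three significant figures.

D ≈ 470 mm

Swamee-Jain (Type III): D = 0.66·[ε^1.25·(LQ²/(gh_f))^4.75 + ν·Q^9.4·(L/(gh_f))^5.2]^0.04
LQ²/(gh_f) = 1.768; L/(gh_f) = 7.333
Term 1 = ε^1.25·(…)^4.75 = 1.88×10^-4; Term 2 = ν·Q^9.4·(…)^5.2 = 1.76×10^-5
D = 0.66·(1.88×10^-4 + 1.76×10^-5)^0.04 = 0.4700 m = 470 mm
Check: V = 2.83 m/s, Re = 2.98×10^6, f = 0.01480, h_f = 23.4 m ≈ 25.3 m ✓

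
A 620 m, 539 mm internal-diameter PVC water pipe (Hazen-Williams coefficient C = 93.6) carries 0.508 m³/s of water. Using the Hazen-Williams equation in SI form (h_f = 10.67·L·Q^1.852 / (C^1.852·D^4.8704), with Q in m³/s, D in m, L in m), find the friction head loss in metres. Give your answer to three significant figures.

h_f ≈ 8.56 m

h_f = 10.67·620·0.508^1.852 / (93.6^1.852·0.539^4.8704) = 8.556 m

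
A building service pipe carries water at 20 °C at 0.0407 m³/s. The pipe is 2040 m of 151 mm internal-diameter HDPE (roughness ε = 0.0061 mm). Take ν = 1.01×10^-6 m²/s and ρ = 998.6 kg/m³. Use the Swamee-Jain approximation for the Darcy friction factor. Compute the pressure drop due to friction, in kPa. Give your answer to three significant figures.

V = 4Q/(πD²) = 4·0.0407/(π·0.151²) = 2.273 m/s
Re = VD/ν = 2.273·0.151/1.01×10^-6 = 3.40×10^5 → turbulent
ε/D = 0.0061/151 = 4.04×10^-5
Swamee-Jain: f = 0.01454
h_f = f(L/D)V²/(2g) = 0.01454·(2040/0.151)·2.273²/(2·9.81) = 51.70 m
Δp = ρg·h_f = 998.6·9.81·51.70 = 506.5 kPa

Δp ≈ 507 kPa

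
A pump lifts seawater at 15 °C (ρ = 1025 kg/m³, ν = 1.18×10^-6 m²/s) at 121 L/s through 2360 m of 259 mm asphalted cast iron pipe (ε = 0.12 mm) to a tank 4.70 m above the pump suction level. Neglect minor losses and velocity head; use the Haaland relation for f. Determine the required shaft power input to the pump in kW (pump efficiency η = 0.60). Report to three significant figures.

P_shaft ≈ 95.6 kW

V = 4Q/(πD²) = 2.297 m/s; Re = 5.04×10^5; ε/D = 4.63×10^-4; f = 0.01733
h_f = f(L/D)V²/2g = 42.46 m
Total head H = z + h_f = 4.70 + 42.46 = 47.16 m
P_hyd = ρgQH = 1025·9.81·0.121·47.16 = 57.38 kW
P_shaft = P_hyd/η = 57.38/0.60 = 95.63 kW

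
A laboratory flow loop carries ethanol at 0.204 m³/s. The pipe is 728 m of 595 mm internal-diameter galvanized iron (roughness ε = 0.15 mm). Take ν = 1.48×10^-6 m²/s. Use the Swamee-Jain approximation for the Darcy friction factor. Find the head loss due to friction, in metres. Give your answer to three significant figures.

h_f ≈ 0.562 m

V = 4Q/(πD²) = 4·0.204/(π·0.595²) = 0.7337 m/s
Re = VD/ν = 0.7337·0.595/1.48×10^-6 = 2.95×10^5 → turbulent
ε/D = 0.15/595 = 2.52×10^-4
Swamee-Jain: f = 0.01674
h_f = f(L/D)V²/(2g) = 0.01674·(728/0.595)·0.7337²/(2·9.81) = 0.5620 m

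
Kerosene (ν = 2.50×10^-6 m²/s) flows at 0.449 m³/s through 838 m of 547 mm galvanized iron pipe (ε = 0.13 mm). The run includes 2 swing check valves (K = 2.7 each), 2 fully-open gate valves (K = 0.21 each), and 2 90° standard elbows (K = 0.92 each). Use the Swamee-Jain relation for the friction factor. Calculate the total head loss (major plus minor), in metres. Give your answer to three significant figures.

H_L ≈ 6.01 m

V = 4Q/(πD²) = 1.911 m/s; V²/2g = 0.1861 m
Re = 4.18×10^5, ε/D = 2.38×10^-4 → f = 0.01609 (Swamee-Jain)
Major: h_f = f(L/D)·V²/2g = 0.01609·1532·0.1861 = 4.586 m
Minor: ΣK = 7.66; h_m = ΣK·V²/2g = 1.425 m
Total H_L = 4.586 + 1.425 = 6.012 m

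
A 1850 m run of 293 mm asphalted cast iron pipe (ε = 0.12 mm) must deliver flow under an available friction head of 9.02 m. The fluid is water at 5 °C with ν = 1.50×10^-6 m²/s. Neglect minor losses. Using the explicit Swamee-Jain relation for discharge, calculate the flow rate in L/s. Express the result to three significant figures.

Swamee-Jain (Type II): Q = -0.965·√(gD⁵h_f/L)·ln[ε/(3.7D) + √(3.17ν²L/(gD³h_f))]
√(gD⁵h_f/L) = √(9.81·0.293⁵·9.02/1850) = 0.01016
ε/(3.7D) = 1.11×10^-4; √(3.17ν²L/(gD³h_f)) = 7.70×10^-5
Q = -0.965·0.01016·ln(1.877×10^-4) = 0.08415 m³/s
Check: V = 1.25 m/s, Re = 2.44×10^5, f = 0.01810, h_f = 9.07 m ≈ 9.02 m ✓

Q ≈ 84.2 L/s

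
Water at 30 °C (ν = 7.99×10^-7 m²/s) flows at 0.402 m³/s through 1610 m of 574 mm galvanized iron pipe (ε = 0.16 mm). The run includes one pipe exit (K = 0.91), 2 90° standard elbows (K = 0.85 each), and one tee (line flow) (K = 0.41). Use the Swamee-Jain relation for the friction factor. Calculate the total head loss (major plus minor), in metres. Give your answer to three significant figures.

V = 4Q/(πD²) = 1.554 m/s; V²/2g = 0.1230 m
Re = 1.12×10^6, ε/D = 2.79×10^-4 → f = 0.01549 (Swamee-Jain)
Major: h_f = f(L/D)·V²/2g = 0.01549·2805·0.1230 = 5.344 m
Minor: ΣK = 3.02; h_m = ΣK·V²/2g = 0.3715 m
Total H_L = 5.344 + 0.3715 = 5.715 m

H_L ≈ 5.72 m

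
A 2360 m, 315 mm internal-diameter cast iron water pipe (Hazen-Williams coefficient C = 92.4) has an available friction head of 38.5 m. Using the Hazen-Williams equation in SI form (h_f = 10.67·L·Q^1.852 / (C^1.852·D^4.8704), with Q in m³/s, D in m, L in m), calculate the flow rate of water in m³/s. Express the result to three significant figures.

Q ≈ 0.134 m³/s

Rearranging: Q = [h_f·C^1.852·D^4.8704 / (10.67·L)]^(1/1.852)
Q = [38.5·92.4^1.852·0.315^4.8704 / (10.67·2360)]^0.540 = 0.1337 m³/s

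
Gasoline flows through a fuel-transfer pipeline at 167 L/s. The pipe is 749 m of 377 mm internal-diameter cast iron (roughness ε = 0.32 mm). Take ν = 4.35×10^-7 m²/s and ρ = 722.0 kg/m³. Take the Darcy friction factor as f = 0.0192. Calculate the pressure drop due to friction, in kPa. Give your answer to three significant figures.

V = 4Q/(πD²) = 4·0.167/(π·0.377²) = 1.496 m/s
h_f = f(L/D)V²/(2g) = 0.01920·(749/0.377)·1.496²/(2·9.81) = 4.351 m
Δp = ρg·h_f = 722.0·9.81·4.351 = 30.82 kPa

Δp ≈ 30.8 kPa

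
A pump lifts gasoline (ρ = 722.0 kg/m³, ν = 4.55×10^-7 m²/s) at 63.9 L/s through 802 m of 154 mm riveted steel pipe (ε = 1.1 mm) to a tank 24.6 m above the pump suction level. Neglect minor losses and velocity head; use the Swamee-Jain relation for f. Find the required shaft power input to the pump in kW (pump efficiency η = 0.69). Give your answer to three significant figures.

V = 4Q/(πD²) = 3.431 m/s; Re = 1.16×10^6; ε/D = 0.00714; f = 0.03404
h_f = f(L/D)V²/2g = 106.4 m
Total head H = z + h_f = 24.6 + 106.4 = 131.0 m
P_hyd = ρgQH = 722.0·9.81·0.0639·131.0 = 59.27 kW
P_shaft = P_hyd/η = 59.27/0.69 = 85.89 kW

P_shaft ≈ 85.9 kW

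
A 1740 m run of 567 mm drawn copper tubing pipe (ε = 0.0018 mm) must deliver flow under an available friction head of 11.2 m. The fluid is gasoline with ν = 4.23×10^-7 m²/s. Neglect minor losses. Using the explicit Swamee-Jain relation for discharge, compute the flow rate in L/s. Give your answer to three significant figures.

Swamee-Jain (Type II): Q = -0.965·√(gD⁵h_f/L)·ln[ε/(3.7D) + √(3.17ν²L/(gD³h_f))]
√(gD⁵h_f/L) = √(9.81·0.567⁵·11.2/1740) = 0.06083
ε/(3.7D) = 8.58×10^-7; √(3.17ν²L/(gD³h_f)) = 7.02×10^-6
Q = -0.965·0.06083·ln(7.878×10^-6) = 0.6898 m³/s
Check: V = 2.73 m/s, Re = 3.66×10^6, f = 0.009616, h_f = 11.2 m ≈ 11.2 m ✓

Q ≈ 690 L/s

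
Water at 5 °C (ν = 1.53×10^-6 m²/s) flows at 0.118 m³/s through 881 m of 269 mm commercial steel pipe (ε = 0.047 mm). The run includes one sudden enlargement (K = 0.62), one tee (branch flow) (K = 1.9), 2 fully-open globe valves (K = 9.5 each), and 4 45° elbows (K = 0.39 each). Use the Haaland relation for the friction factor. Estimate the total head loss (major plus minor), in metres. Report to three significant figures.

H_L ≈ 16.2 m

V = 4Q/(πD²) = 2.076 m/s; V²/2g = 0.2197 m
Re = 3.65×10^5, ε/D = 1.75×10^-4 → f = 0.01552 (Haaland)
Major: h_f = f(L/D)·V²/2g = 0.01552·3275·0.2197 = 11.17 m
Minor: ΣK = 23.1; h_m = ΣK·V²/2g = 5.071 m
Total H_L = 11.17 + 5.071 = 16.24 m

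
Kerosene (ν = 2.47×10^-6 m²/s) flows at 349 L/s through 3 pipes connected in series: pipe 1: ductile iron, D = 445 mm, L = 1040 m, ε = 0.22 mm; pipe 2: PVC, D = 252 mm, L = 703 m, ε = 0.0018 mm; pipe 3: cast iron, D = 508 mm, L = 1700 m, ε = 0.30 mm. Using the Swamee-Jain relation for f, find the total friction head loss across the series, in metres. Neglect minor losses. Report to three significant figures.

H ≈ 107 m

Pipe 1: V = 2.244 m/s, Re = 4.04×10^5, ε/D = 4.94×10^-4, f = 0.01795, h_1 = f(L/D)V²/2g = 10.76 m
Pipe 2: V = 6.997 m/s, Re = 7.14×10^5, ε/D = 7.14×10^-6, f = 0.01244, h_2 = f(L/D)V²/2g = 86.60 m
Pipe 3: V = 1.722 m/s, Re = 3.54×10^5, ε/D = 5.91×10^-4, f = 0.01864, h_3 = f(L/D)V²/2g = 9.428 m
Series → Q common, losses add: H = Σh = 106.8 m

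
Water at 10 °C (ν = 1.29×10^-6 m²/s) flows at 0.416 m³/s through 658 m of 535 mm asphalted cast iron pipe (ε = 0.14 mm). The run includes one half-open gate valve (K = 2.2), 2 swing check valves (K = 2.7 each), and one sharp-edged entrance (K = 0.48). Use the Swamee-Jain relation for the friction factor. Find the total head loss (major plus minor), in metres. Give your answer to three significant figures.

V = 4Q/(πD²) = 1.851 m/s; V²/2g = 0.1745 m
Re = 7.67×10^5, ε/D = 2.62×10^-4 → f = 0.01562 (Swamee-Jain)
Major: h_f = f(L/D)·V²/2g = 0.01562·1230·0.1745 = 3.352 m
Minor: ΣK = 8.08; h_m = ΣK·V²/2g = 1.410 m
Total H_L = 3.352 + 1.410 = 4.762 m

H_L ≈ 4.76 m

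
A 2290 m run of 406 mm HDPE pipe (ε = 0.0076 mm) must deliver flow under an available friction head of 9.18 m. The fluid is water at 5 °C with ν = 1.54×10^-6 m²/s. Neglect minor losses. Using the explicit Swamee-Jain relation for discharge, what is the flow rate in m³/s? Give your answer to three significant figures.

Swamee-Jain (Type II): Q = -0.965·√(gD⁵h_f/L)·ln[ε/(3.7D) + √(3.17ν²L/(gD³h_f))]
√(gD⁵h_f/L) = √(9.81·0.406⁵·9.18/2290) = 0.02083
ε/(3.7D) = 5.06×10^-6; √(3.17ν²L/(gD³h_f)) = 5.34×10^-5
Q = -0.965·0.02083·ln(5.851×10^-5) = 0.1959 m³/s
Check: V = 1.51 m/s, Re = 3.99×10^5, f = 0.01389, h_f = 9.15 m ≈ 9.18 m ✓

Q ≈ 0.196 m³/s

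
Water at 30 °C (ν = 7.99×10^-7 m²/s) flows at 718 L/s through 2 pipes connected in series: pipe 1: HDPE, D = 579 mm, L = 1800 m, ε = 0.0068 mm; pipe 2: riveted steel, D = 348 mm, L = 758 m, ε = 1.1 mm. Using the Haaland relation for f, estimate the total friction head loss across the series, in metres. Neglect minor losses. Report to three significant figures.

H ≈ 181 m

Pipe 1: V = 2.727 m/s, Re = 1.98×10^6, ε/D = 1.17×10^-5, f = 0.01071, h_1 = f(L/D)V²/2g = 12.62 m
Pipe 2: V = 7.549 m/s, Re = 3.29×10^6, ε/D = 0.00316, f = 0.02664, h_2 = f(L/D)V²/2g = 168.5 m
Series → Q common, losses add: H = Σh = 181.2 m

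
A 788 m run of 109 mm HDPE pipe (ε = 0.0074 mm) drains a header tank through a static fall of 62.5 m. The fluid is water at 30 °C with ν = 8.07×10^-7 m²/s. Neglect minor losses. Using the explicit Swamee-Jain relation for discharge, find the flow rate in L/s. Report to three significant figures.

Swamee-Jain (Type II): Q = -0.965·√(gD⁵h_f/L)·ln[ε/(3.7D) + √(3.17ν²L/(gD³h_f))]
√(gD⁵h_f/L) = √(9.81·0.109⁵·62.5/788) = 0.003460
ε/(3.7D) = 1.83×10^-5; √(3.17ν²L/(gD³h_f)) = 4.53×10^-5
Q = -0.965·0.003460·ln(6.361×10^-5) = 0.03226 m³/s
Check: V = 3.46 m/s, Re = 4.67×10^5, f = 0.01420, h_f = 62.5 m ≈ 62.5 m ✓

Q ≈ 32.3 L/s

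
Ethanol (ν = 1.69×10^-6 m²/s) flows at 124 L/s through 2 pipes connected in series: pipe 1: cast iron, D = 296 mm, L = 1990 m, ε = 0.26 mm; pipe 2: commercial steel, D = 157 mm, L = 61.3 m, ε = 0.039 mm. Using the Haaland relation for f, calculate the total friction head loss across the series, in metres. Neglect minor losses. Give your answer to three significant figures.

H ≈ 34.9 m

Pipe 1: V = 1.802 m/s, Re = 3.16×10^5, ε/D = 8.78×10^-4, f = 0.01995, h_1 = f(L/D)V²/2g = 22.20 m
Pipe 2: V = 6.405 m/s, Re = 5.95×10^5, ε/D = 2.48×10^-4, f = 0.01554, h_2 = f(L/D)V²/2g = 12.69 m
Series → Q common, losses add: H = Σh = 34.89 m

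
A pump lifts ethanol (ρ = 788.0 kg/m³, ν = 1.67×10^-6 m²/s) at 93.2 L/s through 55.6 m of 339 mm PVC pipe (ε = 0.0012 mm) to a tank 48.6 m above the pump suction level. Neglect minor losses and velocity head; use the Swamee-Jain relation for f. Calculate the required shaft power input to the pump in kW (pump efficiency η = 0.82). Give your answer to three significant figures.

P_shaft ≈ 42.8 kW

V = 4Q/(πD²) = 1.033 m/s; Re = 2.10×10^5; ε/D = 3.54×10^-6; f = 0.01542
h_f = f(L/D)V²/2g = 0.1375 m
Total head H = z + h_f = 48.6 + 0.1375 = 48.74 m
P_hyd = ρgQH = 788.0·9.81·0.0932·48.74 = 35.11 kW
P_shaft = P_hyd/η = 35.11/0.82 = 42.82 kW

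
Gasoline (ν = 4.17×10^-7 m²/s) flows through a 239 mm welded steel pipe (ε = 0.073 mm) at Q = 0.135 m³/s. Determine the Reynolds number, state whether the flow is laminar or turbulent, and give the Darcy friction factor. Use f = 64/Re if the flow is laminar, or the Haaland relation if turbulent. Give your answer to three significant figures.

Re ≈ 1.72×10^6; turbulent; f ≈ 0.0154

V = 4Q/(πD²) = 3.009 m/s
Re = VD/ν = 3.009·0.239/4.17×10^-7 = 1.72×10^6
Re > 4000 → turbulent; ε/D = 3.05×10^-4
Haaland: f = 0.01540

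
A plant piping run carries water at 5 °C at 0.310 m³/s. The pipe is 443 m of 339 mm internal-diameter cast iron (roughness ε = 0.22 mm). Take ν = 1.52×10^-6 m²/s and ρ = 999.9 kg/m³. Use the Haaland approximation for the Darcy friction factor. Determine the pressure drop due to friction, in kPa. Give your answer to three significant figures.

Δp ≈ 140 kPa

V = 4Q/(πD²) = 4·0.310/(π·0.339²) = 3.435 m/s
Re = VD/ν = 3.435·0.339/1.52×10^-6 = 7.66×10^5 → turbulent
ε/D = 0.22/339 = 6.49×10^-4
Haaland: f = 0.01823
h_f = f(L/D)V²/(2g) = 0.01823·(443/0.339)·3.435²/(2·9.81) = 14.32 m
Δp = ρg·h_f = 999.9·9.81·14.32 = 140.5 kPa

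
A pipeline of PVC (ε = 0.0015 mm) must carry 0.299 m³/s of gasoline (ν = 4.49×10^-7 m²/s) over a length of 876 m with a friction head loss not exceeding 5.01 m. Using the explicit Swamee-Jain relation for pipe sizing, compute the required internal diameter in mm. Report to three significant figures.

D ≈ 426 mm

Swamee-Jain (Type III): D = 0.66·[ε^1.25·(LQ²/(gh_f))^4.75 + ν·Q^9.4·(L/(gh_f))^5.2]^0.04
LQ²/(gh_f) = 1.593; L/(gh_f) = 17.82
Term 1 = ε^1.25·(…)^4.75 = 4.80×10^-7; Term 2 = ν·Q^9.4·(…)^5.2 = 1.69×10^-5
D = 0.66·(4.80×10^-7 + 1.69×10^-5)^0.04 = 0.4258 m = 426 mm
Check: V = 2.10 m/s, Re = 1.99×10^6, f = 0.01051, h_f = 4.86 m ≈ 5.01 m ✓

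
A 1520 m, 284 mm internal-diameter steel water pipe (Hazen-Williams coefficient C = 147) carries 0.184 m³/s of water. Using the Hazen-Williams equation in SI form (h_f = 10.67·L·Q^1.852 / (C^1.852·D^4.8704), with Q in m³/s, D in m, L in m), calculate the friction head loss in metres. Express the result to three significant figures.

h_f ≈ 31.4 m

h_f = 10.67·1520·0.184^1.852 / (147^1.852·0.284^4.8704) = 31.42 m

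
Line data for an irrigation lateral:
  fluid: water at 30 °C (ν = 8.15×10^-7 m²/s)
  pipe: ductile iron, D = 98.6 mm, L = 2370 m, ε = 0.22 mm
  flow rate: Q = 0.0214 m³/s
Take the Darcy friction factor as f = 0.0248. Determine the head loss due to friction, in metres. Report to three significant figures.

h_f ≈ 239 m

V = 4Q/(πD²) = 4·0.0214/(π·0.0986²) = 2.803 m/s
h_f = f(L/D)V²/(2g) = 0.02480·(2370/0.0986)·2.803²/(2·9.81) = 238.7 m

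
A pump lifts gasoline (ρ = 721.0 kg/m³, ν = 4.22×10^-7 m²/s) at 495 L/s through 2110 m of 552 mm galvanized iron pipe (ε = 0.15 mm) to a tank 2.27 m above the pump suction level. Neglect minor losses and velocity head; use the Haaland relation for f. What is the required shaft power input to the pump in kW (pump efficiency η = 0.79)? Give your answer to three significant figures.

P_shaft ≈ 65.2 kW

V = 4Q/(πD²) = 2.068 m/s; Re = 2.71×10^6; ε/D = 2.72×10^-4; f = 0.01492
h_f = f(L/D)V²/2g = 12.44 m
Total head H = z + h_f = 2.27 + 12.44 = 14.71 m
P_hyd = ρgQH = 721.0·9.81·0.495·14.71 = 51.50 kW
P_shaft = P_hyd/η = 51.50/0.79 = 65.19 kW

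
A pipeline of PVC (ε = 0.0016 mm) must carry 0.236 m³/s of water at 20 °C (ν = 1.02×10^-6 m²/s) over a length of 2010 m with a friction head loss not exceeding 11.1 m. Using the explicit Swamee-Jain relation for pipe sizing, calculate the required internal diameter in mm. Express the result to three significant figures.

D ≈ 405 mm

Swamee-Jain (Type III): D = 0.66·[ε^1.25·(LQ²/(gh_f))^4.75 + ν·Q^9.4·(L/(gh_f))^5.2]^0.04
LQ²/(gh_f) = 1.028; L/(gh_f) = 18.46
Term 1 = ε^1.25·(…)^4.75 = 6.49×10^-8; Term 2 = ν·Q^9.4·(…)^5.2 = 4.99×10^-6
D = 0.66·(6.49×10^-8 + 4.99×10^-6)^0.04 = 0.4052 m = 405 mm
Check: V = 1.83 m/s, Re = 7.27×10^5, f = 0.01234, h_f = 10.4 m ≈ 11.1 m ✓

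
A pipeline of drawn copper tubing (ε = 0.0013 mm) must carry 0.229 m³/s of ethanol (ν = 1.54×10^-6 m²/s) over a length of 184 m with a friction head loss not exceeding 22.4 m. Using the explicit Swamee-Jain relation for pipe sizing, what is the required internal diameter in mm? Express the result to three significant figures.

Swamee-Jain (Type III): D = 0.66·[ε^1.25·(LQ²/(gh_f))^4.75 + ν·Q^9.4·(L/(gh_f))^5.2]^0.04
LQ²/(gh_f) = 0.04391; L/(gh_f) = 0.8373
Term 1 = ε^1.25·(…)^4.75 = 1.57×10^-14; Term 2 = ν·Q^9.4·(…)^5.2 = 5.88×10^-13
D = 0.66·(1.57×10^-14 + 5.88×10^-13)^0.04 = 0.2142 m = 214 mm
Check: V = 6.36 m/s, Re = 8.84×10^5, f = 0.01199, h_f = 21.2 m ≈ 22.4 m ✓

D ≈ 214 mm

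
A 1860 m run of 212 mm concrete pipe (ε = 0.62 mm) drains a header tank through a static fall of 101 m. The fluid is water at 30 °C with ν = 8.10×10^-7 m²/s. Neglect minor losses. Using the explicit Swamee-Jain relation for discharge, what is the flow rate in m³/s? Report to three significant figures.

Swamee-Jain (Type II): Q = -0.965·√(gD⁵h_f/L)·ln[ε/(3.7D) + √(3.17ν²L/(gD³h_f))]
√(gD⁵h_f/L) = √(9.81·0.212⁵·101/1860) = 0.01510
ε/(3.7D) = 7.90×10^-4; √(3.17ν²L/(gD³h_f)) = 2.02×10^-5
Q = -0.965·0.01510·ln(8.107×10^-4) = 0.1037 m³/s
Check: V = 2.94 m/s, Re = 7.69×10^5, f = 0.02624, h_f = 101 m ≈ 101 m ✓

Q ≈ 0.104 m³/s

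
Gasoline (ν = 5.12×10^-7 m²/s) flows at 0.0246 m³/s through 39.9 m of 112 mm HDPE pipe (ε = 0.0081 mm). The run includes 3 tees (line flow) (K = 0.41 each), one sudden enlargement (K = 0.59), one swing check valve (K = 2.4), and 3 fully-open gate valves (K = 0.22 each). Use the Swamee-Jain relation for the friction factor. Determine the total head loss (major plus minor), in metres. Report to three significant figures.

H_L ≈ 3.13 m

V = 4Q/(πD²) = 2.497 m/s; V²/2g = 0.3178 m
Re = 5.46×10^5, ε/D = 7.23×10^-5 → f = 0.01397 (Swamee-Jain)
Major: h_f = f(L/D)·V²/2g = 0.01397·356.2·0.3178 = 1.582 m
Minor: ΣK = 4.88; h_m = ΣK·V²/2g = 1.551 m
Total H_L = 1.582 + 1.551 = 3.133 m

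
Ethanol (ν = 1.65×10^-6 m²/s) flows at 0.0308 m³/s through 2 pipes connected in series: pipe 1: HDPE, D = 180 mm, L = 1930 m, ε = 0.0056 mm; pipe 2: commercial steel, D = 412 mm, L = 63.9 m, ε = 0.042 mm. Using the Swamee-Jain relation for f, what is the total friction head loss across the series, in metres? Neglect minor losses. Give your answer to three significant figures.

H ≈ 13.7 m

Pipe 1: V = 1.210 m/s, Re = 1.32×10^5, ε/D = 3.11×10^-5, f = 0.01709, h_1 = f(L/D)V²/2g = 13.68 m
Pipe 2: V = 0.2310 m/s, Re = 5.77×10^4, ε/D = 1.02×10^-4, f = 0.02055, h_2 = f(L/D)V²/2g = 0.008672 m
Series → Q common, losses add: H = Σh = 13.69 m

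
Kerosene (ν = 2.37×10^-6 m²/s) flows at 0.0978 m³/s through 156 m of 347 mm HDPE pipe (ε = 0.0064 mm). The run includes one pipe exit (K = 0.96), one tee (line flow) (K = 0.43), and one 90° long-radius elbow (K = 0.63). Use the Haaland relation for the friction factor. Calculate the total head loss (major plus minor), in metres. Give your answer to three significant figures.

V = 4Q/(πD²) = 1.034 m/s; V²/2g = 0.05451 m
Re = 1.51×10^5, ε/D = 1.84×10^-5 → f = 0.01647 (Haaland)
Major: h_f = f(L/D)·V²/2g = 0.01647·449.6·0.05451 = 0.4036 m
Minor: ΣK = 2.02; h_m = ΣK·V²/2g = 0.1101 m
Total H_L = 0.4036 + 0.1101 = 0.5137 m

H_L ≈ 0.514 m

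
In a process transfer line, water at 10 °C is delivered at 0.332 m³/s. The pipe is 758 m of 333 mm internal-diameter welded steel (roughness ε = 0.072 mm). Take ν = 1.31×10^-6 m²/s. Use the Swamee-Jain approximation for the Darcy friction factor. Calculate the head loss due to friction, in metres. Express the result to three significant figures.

V = 4Q/(πD²) = 4·0.332/(π·0.333²) = 3.812 m/s
Re = VD/ν = 3.812·0.333/1.31×10^-6 = 9.69×10^5 → turbulent
ε/D = 0.072/333 = 2.16×10^-4
Swamee-Jain: f = 0.01497
h_f = f(L/D)V²/(2g) = 0.01497·(758/0.333)·3.812²/(2·9.81) = 25.24 m

h_f ≈ 25.2 m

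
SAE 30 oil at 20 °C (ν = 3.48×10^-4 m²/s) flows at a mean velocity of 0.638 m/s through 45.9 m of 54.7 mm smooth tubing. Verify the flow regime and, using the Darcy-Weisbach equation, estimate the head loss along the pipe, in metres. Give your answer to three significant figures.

h_f ≈ 11.1 m

Re = VD/ν = 0.638·0.05470/3.48×10^-4 = 100 → laminar (Re < 2300)
f = 64/Re = 0.6382
h_f = f(L/D)V²/(2g) = 0.6382·(45.9/0.05470)·0.638²/(2·9.81) = 11.11 m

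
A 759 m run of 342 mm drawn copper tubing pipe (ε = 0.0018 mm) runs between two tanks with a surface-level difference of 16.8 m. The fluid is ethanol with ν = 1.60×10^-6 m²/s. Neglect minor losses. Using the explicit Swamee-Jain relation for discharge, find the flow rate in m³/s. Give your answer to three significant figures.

Swamee-Jain (Type II): Q = -0.965·√(gD⁵h_f/L)·ln[ε/(3.7D) + √(3.17ν²L/(gD³h_f))]
√(gD⁵h_f/L) = √(9.81·0.342⁵·16.8/759) = 0.03187
ε/(3.7D) = 1.42×10^-6; √(3.17ν²L/(gD³h_f)) = 3.06×10^-5
Q = -0.965·0.03187·ln(3.199×10^-5) = 0.3184 m³/s
Check: V = 3.47 m/s, Re = 7.41×10^5, f = 0.01233, h_f = 16.7 m ≈ 16.8 m ✓

Q ≈ 0.318 m³/s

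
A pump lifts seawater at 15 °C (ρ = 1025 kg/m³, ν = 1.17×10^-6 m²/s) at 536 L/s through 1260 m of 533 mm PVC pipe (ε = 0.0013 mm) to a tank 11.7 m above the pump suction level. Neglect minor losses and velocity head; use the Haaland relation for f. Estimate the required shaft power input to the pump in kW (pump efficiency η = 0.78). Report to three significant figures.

P_shaft ≈ 136 kW

V = 4Q/(πD²) = 2.402 m/s; Re = 1.09×10^6; ε/D = 2.44×10^-6; f = 0.01145
h_f = f(L/D)V²/2g = 7.964 m
Total head H = z + h_f = 11.7 + 7.964 = 19.66 m
P_hyd = ρgQH = 1025·9.81·0.536·19.66 = 106.0 kW
P_shaft = P_hyd/η = 106.0/0.78 = 135.9 kW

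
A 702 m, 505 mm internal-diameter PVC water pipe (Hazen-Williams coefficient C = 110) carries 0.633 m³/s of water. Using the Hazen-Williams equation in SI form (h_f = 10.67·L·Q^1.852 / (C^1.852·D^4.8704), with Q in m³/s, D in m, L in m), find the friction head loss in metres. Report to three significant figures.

h_f = 10.67·702·0.633^1.852 / (110^1.852·0.505^4.8704) = 14.83 m

h_f ≈ 14.8 m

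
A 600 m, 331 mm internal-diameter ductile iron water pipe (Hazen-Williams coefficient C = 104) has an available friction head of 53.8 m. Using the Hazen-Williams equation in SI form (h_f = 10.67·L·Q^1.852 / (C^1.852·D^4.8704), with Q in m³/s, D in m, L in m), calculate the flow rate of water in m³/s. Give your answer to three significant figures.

Rearranging: Q = [h_f·C^1.852·D^4.8704 / (10.67·L)]^(1/1.852)
Q = [53.8·104^1.852·0.331^4.8704 / (10.67·600)]^0.540 = 0.4301 m³/s

Q ≈ 0.430 m³/s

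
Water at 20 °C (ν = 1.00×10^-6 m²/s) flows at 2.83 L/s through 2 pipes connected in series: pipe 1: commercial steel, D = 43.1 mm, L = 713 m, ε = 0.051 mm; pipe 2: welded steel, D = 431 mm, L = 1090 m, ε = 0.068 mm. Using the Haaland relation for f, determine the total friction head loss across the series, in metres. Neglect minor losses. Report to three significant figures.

Pipe 1: V = 1.940 m/s, Re = 8.36×10^4, ε/D = 0.00118, f = 0.02293, h_1 = f(L/D)V²/2g = 72.75 m
Pipe 2: V = 0.01940 m/s, Re = 8360, ε/D = 1.58×10^-4, f = 0.03262, h_2 = f(L/D)V²/2g = 0.001582 m
Series → Q common, losses add: H = Σh = 72.75 m

H ≈ 72.8 m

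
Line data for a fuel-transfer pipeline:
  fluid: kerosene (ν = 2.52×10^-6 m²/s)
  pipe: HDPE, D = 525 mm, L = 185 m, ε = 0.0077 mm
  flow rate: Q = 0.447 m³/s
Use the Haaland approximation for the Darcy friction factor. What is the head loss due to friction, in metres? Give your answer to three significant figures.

V = 4Q/(πD²) = 4·0.447/(π·0.525²) = 2.065 m/s
Re = VD/ν = 2.065·0.525/2.52×10^-6 = 4.30×10^5 → turbulent
ε/D = 0.0077/525 = 1.47×10^-5
Haaland: f = 0.01357
h_f = f(L/D)V²/(2g) = 0.01357·(185/0.525)·2.065²/(2·9.81) = 1.040 m

h_f ≈ 1.04 m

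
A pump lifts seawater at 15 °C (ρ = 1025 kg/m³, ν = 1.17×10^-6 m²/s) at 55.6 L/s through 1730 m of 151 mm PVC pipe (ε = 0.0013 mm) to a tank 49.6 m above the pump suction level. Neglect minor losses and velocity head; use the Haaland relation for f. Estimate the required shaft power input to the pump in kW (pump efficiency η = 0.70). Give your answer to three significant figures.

P_shaft ≈ 101 kW

V = 4Q/(πD²) = 3.105 m/s; Re = 4.01×10^5; ε/D = 8.61×10^-6; f = 0.01368
h_f = f(L/D)V²/2g = 77.00 m
Total head H = z + h_f = 49.6 + 77.00 = 126.6 m
P_hyd = ρgQH = 1025·9.81·0.0556·126.6 = 70.78 kW
P_shaft = P_hyd/η = 70.78/0.70 = 101.1 kW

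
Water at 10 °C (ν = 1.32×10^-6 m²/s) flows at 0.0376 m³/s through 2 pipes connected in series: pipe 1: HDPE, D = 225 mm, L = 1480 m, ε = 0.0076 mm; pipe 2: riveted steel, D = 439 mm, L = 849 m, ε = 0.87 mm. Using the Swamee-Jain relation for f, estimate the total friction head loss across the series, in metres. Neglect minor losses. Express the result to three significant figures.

H ≈ 5.10 m

Pipe 1: V = 0.9457 m/s, Re = 1.61×10^5, ε/D = 3.38×10^-5, f = 0.01648, h_1 = f(L/D)V²/2g = 4.940 m
Pipe 2: V = 0.2484 m/s, Re = 8.26×10^4, ε/D = 0.00198, f = 0.02561, h_2 = f(L/D)V²/2g = 0.1558 m
Series → Q common, losses add: H = Σh = 5.095 m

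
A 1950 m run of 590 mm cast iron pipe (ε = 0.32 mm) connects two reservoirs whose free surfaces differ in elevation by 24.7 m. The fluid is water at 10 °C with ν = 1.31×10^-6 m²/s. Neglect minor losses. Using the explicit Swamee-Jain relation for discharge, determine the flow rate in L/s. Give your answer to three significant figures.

Swamee-Jain (Type II): Q = -0.965·√(gD⁵h_f/L)·ln[ε/(3.7D) + √(3.17ν²L/(gD³h_f))]
√(gD⁵h_f/L) = √(9.81·0.590⁵·24.7/1950) = 0.09425
ε/(3.7D) = 1.47×10^-4; √(3.17ν²L/(gD³h_f)) = 1.46×10^-5
Q = -0.965·0.09425·ln(1.612×10^-4) = 0.7943 m³/s
Check: V = 2.91 m/s, Re = 1.31×10^6, f = 0.01746, h_f = 24.8 m ≈ 24.7 m ✓

Q ≈ 794 L/s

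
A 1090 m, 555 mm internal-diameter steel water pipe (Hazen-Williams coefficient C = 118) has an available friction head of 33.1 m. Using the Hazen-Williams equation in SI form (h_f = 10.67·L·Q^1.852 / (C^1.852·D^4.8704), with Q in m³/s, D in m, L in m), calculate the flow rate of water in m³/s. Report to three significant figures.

Q ≈ 1.06 m³/s

Rearranging: Q = [h_f·C^1.852·D^4.8704 / (10.67·L)]^(1/1.852)
Q = [33.1·118^1.852·0.555^4.8704 / (10.67·1090)]^0.540 = 1.059 m³/s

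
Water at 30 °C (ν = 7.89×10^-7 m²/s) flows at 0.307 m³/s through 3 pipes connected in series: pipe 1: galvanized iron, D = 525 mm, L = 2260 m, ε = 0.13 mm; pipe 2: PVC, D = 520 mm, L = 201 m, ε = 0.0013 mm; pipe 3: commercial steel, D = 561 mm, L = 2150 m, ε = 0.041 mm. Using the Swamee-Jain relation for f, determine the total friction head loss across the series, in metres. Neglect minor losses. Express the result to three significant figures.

Pipe 1: V = 1.418 m/s, Re = 9.44×10^5, ε/D = 2.48×10^-4, f = 0.01531, h_1 = f(L/D)V²/2g = 6.756 m
Pipe 2: V = 1.446 m/s, Re = 9.53×10^5, ε/D = 2.50×10^-6, f = 0.01176, h_2 = f(L/D)V²/2g = 0.4843 m
Pipe 3: V = 1.242 m/s, Re = 8.83×10^5, ε/D = 7.31×10^-5, f = 0.01325, h_3 = f(L/D)V²/2g = 3.992 m
Series → Q common, losses add: H = Σh = 11.23 m

H ≈ 11.2 m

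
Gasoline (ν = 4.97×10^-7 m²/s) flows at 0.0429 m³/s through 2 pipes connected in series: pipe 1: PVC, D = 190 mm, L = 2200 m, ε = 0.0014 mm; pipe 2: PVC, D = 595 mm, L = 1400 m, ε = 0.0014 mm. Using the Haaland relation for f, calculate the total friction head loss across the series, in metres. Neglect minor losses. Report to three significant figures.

H ≈ 17.4 m

Pipe 1: V = 1.513 m/s, Re = 5.78×10^5, ε/D = 7.37×10^-6, f = 0.01282, h_1 = f(L/D)V²/2g = 17.32 m
Pipe 2: V = 0.1543 m/s, Re = 1.85×10^5, ε/D = 2.35×10^-6, f = 0.01575, h_2 = f(L/D)V²/2g = 0.04498 m
Series → Q common, losses add: H = Σh = 17.37 m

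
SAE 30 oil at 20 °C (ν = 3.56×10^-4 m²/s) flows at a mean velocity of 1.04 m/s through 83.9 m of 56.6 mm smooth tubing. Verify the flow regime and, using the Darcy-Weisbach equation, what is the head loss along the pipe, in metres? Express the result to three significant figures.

Re = VD/ν = 1.04·0.05660/3.56×10^-4 = 165 → laminar (Re < 2300)
f = 64/Re = 0.3871
h_f = f(L/D)V²/(2g) = 0.3871·(83.9/0.05660)·1.04²/(2·9.81) = 31.63 m

h_f ≈ 31.6 m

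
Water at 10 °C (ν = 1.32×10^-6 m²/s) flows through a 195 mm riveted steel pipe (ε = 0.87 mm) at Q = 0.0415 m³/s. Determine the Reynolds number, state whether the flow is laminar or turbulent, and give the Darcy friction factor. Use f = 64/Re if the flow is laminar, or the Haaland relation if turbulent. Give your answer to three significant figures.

Re ≈ 2.05×10^5; turbulent; f ≈ 0.0299

V = 4Q/(πD²) = 1.390 m/s
Re = VD/ν = 1.390·0.195/1.32×10^-6 = 2.05×10^5
Re > 4000 → turbulent; ε/D = 0.00446
Haaland: f = 0.02986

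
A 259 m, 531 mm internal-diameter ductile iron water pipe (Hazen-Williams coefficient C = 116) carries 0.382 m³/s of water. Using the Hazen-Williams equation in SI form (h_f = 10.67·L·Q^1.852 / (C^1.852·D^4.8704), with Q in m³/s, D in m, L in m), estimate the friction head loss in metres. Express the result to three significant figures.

h_f ≈ 1.52 m

h_f = 10.67·259·0.382^1.852 / (116^1.852·0.531^4.8704) = 1.524 m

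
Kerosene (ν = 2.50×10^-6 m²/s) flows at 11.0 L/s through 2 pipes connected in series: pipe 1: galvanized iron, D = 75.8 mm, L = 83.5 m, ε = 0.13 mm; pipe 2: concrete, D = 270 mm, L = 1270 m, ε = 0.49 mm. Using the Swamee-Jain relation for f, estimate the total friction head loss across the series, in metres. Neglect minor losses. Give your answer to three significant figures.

H ≈ 8.65 m

Pipe 1: V = 2.438 m/s, Re = 7.39×10^4, ε/D = 0.00172, f = 0.02513, h_1 = f(L/D)V²/2g = 8.385 m
Pipe 2: V = 0.1921 m/s, Re = 2.07×10^4, ε/D = 0.00181, f = 0.02958, h_2 = f(L/D)V²/2g = 0.2617 m
Series → Q common, losses add: H = Σh = 8.647 m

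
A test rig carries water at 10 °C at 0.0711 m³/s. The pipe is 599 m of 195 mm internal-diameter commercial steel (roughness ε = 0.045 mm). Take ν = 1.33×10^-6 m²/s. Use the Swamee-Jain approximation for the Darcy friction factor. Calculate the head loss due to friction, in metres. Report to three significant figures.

h_f ≈ 14.5 m

V = 4Q/(πD²) = 4·0.0711/(π·0.195²) = 2.381 m/s
Re = VD/ν = 2.381·0.195/1.33×10^-6 = 3.49×10^5 → turbulent
ε/D = 0.045/195 = 2.31×10^-4
Swamee-Jain: f = 0.01630
h_f = f(L/D)V²/(2g) = 0.01630·(599/0.195)·2.381²/(2·9.81) = 14.47 m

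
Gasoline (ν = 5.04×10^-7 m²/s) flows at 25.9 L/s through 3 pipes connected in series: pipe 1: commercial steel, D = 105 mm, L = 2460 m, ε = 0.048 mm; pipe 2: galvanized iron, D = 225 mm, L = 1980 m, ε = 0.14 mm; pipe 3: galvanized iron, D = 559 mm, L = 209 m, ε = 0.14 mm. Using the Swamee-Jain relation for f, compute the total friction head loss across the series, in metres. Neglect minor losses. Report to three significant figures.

H ≈ 189 m

Pipe 1: V = 2.991 m/s, Re = 6.23×10^5, ε/D = 4.57×10^-4, f = 0.01731, h_1 = f(L/D)V²/2g = 185.0 m
Pipe 2: V = 0.6514 m/s, Re = 2.91×10^5, ε/D = 6.22×10^-4, f = 0.01903, h_2 = f(L/D)V²/2g = 3.622 m
Pipe 3: V = 0.1055 m/s, Re = 1.17×10^5, ε/D = 2.50×10^-4, f = 0.01879, h_3 = f(L/D)V²/2g = 0.003988 m
Series → Q common, losses add: H = Σh = 188.6 m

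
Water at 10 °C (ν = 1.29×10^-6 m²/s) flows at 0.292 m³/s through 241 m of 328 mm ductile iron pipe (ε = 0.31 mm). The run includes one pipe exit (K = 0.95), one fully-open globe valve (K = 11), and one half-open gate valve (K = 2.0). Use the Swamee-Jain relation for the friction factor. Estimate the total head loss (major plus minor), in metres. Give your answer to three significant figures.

H_L ≈ 17.4 m

V = 4Q/(πD²) = 3.456 m/s; V²/2g = 0.6087 m
Re = 8.79×10^5, ε/D = 9.45×10^-4 → f = 0.01982 (Swamee-Jain)
Major: h_f = f(L/D)·V²/2g = 0.01982·734.8·0.6087 = 8.866 m
Minor: ΣK = 13.9; h_m = ΣK·V²/2g = 8.491 m
Total H_L = 8.866 + 8.491 = 17.36 m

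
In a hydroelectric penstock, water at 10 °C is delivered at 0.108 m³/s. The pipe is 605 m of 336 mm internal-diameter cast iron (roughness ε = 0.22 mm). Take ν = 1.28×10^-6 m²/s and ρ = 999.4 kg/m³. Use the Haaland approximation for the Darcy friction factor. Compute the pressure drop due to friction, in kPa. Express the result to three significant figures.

V = 4Q/(πD²) = 4·0.108/(π·0.336²) = 1.218 m/s
Re = VD/ν = 1.218·0.336/1.28×10^-6 = 3.20×10^5 → turbulent
ε/D = 0.22/336 = 6.55×10^-4
Haaland: f = 0.01886
h_f = f(L/D)V²/(2g) = 0.01886·(605/0.336)·1.218²/(2·9.81) = 2.567 m
Δp = ρg·h_f = 999.4·9.81·2.567 = 25.17 kPa

Δp ≈ 25.2 kPa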